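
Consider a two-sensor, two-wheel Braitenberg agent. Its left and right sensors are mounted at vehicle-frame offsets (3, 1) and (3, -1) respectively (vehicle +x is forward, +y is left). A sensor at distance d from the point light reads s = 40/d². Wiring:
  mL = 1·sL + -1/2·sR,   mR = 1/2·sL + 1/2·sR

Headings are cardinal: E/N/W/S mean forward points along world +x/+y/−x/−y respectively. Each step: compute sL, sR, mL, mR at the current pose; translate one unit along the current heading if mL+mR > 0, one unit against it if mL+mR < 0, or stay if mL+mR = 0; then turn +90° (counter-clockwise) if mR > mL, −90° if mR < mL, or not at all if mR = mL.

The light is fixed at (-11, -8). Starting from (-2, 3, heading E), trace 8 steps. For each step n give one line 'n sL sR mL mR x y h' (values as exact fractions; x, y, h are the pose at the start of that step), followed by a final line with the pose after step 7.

0 5/36 10/61 125/2196 665/4392 -2 3 E
1 40/277 40/317 7140/87809 11880/87809 -1 3 N
2 4/17 20/109 266/1853 388/1853 -1 4 W
3 40/181 8/29 436/5249 1304/5249 -2 4 S
4 5/36 10/61 125/2196 665/4392 -2 3 E
5 40/277 40/317 7140/87809 11880/87809 -1 3 N
6 4/17 20/109 266/1853 388/1853 -1 4 W
7 40/181 8/29 436/5249 1304/5249 -2 4 S
final -2 3 E

n=0: pose=(-2,3,E); sL=5/36, sR=10/61; mL=125/2196, mR=665/4392; mL+mR=5/24 → advance +1; mR−mL=415/4392 → turn +1·90°
n=1: pose=(-1,3,N); sL=40/277, sR=40/317; mL=7140/87809, mR=11880/87809; mL+mR=60/277 → advance +1; mR−mL=4740/87809 → turn +1·90°
n=2: pose=(-1,4,W); sL=4/17, sR=20/109; mL=266/1853, mR=388/1853; mL+mR=6/17 → advance +1; mR−mL=122/1853 → turn +1·90°
n=3: pose=(-2,4,S); sL=40/181, sR=8/29; mL=436/5249, mR=1304/5249; mL+mR=60/181 → advance +1; mR−mL=868/5249 → turn +1·90°
n=4: pose=(-2,3,E); sL=5/36, sR=10/61; mL=125/2196, mR=665/4392; mL+mR=5/24 → advance +1; mR−mL=415/4392 → turn +1·90°
n=5: pose=(-1,3,N); sL=40/277, sR=40/317; mL=7140/87809, mR=11880/87809; mL+mR=60/277 → advance +1; mR−mL=4740/87809 → turn +1·90°
n=6: pose=(-1,4,W); sL=4/17, sR=20/109; mL=266/1853, mR=388/1853; mL+mR=6/17 → advance +1; mR−mL=122/1853 → turn +1·90°
n=7: pose=(-2,4,S); sL=40/181, sR=8/29; mL=436/5249, mR=1304/5249; mL+mR=60/181 → advance +1; mR−mL=868/5249 → turn +1·90°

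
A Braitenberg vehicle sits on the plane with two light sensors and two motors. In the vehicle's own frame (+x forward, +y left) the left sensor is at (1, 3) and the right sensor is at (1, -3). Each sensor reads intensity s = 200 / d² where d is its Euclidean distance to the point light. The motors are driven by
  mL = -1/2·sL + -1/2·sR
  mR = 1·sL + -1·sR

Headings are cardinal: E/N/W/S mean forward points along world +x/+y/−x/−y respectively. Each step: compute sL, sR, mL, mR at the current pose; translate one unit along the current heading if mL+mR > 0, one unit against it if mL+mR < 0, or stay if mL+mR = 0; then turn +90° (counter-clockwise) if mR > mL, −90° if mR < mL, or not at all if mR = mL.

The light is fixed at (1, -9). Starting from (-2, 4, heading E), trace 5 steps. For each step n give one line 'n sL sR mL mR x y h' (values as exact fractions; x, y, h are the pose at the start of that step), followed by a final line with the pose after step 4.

n=0: pose=(-2,4,E); sL=10/13, sR=25/13; mL=-35/26, mR=-15/13; mL+mR=-5/2 → advance -1; mR−mL=5/26 → turn +1·90°
n=1: pose=(-3,4,N); sL=40/49, sR=200/197; mL=-8840/9653, mR=-1920/9653; mL+mR=-10760/9653 → advance -1; mR−mL=6920/9653 → turn +1·90°
n=2: pose=(-3,3,W); sL=100/53, sR=4/5; mL=-356/265, mR=288/265; mL+mR=-68/265 → advance -1; mR−mL=644/265 → turn +1·90°
n=3: pose=(-2,3,S); sL=200/121, sR=200/157; mL=-27800/18997, mR=7200/18997; mL+mR=-20600/18997 → advance -1; mR−mL=35000/18997 → turn +1·90°
n=4: pose=(-2,4,E); sL=10/13, sR=25/13; mL=-35/26, mR=-15/13; mL+mR=-5/2 → advance -1; mR−mL=5/26 → turn +1·90°

0 10/13 25/13 -35/26 -15/13 -2 4 E
1 40/49 200/197 -8840/9653 -1920/9653 -3 4 N
2 100/53 4/5 -356/265 288/265 -3 3 W
3 200/121 200/157 -27800/18997 7200/18997 -2 3 S
4 10/13 25/13 -35/26 -15/13 -2 4 E
final -3 4 N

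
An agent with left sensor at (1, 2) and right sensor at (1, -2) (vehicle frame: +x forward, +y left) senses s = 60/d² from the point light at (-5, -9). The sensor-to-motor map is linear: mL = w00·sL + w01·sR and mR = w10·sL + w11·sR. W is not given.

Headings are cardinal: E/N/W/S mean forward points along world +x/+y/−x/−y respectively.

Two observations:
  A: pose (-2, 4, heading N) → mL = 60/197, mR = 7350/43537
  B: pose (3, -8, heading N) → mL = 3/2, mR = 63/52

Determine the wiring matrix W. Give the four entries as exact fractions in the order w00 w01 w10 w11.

1 0 1 -1/2

obs A: pose=(-2,4,N) → sL=60/197, sR=60/221, mL=60/197, mR=7350/43537
obs B: pose=(3,-8,N) → sL=3/2, sR=15/26, mL=3/2, mR=63/52
sensor matrix S = [[60/197, 60/221], [3/2, 15/26]]; det S = -10080/43537
solve [mL_A; mL_B] = S·[w00; w01] and [mR_A; mR_B] = S·[w10; w11]:
  w00 = 1, w01 = 0, w10 = 1, w11 = -1/2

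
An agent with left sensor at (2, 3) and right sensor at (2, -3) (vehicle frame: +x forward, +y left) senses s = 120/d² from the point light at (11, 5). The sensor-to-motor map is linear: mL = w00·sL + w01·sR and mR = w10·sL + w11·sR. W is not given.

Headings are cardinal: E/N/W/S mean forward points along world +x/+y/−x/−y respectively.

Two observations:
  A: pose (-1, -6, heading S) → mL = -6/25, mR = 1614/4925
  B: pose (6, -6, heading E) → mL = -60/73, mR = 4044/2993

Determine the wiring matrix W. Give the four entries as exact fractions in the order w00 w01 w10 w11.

-1/2 0 1 -1/2

obs A: pose=(-1,-6,S) → sL=12/25, sR=60/197, mL=-6/25, mR=1614/4925
obs B: pose=(6,-6,E) → sL=120/73, sR=24/41, mL=-60/73, mR=4044/2993
sensor matrix S = [[12/25, 60/197], [120/73, 24/41]]; det S = -3238272/14740525
solve [mL_A; mL_B] = S·[w00; w01] and [mR_A; mR_B] = S·[w10; w11]:
  w00 = -1/2, w01 = 0, w10 = 1, w11 = -1/2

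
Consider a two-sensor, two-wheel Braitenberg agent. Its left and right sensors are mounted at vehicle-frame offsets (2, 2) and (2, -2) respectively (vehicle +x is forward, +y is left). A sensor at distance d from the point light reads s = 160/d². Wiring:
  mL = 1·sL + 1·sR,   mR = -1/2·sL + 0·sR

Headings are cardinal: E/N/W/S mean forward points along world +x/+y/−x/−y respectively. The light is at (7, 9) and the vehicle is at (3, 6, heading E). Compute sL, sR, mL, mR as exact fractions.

left sensor world pos  = (5, 8); dL² = 5
right sensor world pos = (5, 4); dR² = 29
sL = 160/5 = 32
sR = 160/29 = 160/29
mL = 1·sL + 1·sR = 1088/29
mR = -1/2·sL + 0·sR = -16

32 160/29 1088/29 -16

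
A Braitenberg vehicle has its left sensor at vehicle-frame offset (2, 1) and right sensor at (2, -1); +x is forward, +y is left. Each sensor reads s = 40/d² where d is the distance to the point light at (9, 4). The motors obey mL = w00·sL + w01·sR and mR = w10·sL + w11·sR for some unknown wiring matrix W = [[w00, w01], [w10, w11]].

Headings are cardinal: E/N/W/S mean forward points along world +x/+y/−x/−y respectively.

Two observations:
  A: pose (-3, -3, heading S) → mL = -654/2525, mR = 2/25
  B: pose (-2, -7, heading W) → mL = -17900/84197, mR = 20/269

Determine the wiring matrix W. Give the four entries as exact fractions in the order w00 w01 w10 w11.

obs A: pose=(-3,-3,S) → sL=20/101, sR=4/25, mL=-654/2525, mR=2/25
obs B: pose=(-2,-7,W) → sL=40/313, sR=40/269, mL=-17900/84197, mR=20/269
sensor matrix S = [[20/101, 4/25], [40/313, 40/269]]; det S = 382592/42519485
solve [mL_A; mL_B] = S·[w00; w01] and [mR_A; mR_B] = S·[w10; w11]:
  w00 = -1/2, w01 = -1, w10 = 0, w11 = 1/2

-1/2 -1 0 1/2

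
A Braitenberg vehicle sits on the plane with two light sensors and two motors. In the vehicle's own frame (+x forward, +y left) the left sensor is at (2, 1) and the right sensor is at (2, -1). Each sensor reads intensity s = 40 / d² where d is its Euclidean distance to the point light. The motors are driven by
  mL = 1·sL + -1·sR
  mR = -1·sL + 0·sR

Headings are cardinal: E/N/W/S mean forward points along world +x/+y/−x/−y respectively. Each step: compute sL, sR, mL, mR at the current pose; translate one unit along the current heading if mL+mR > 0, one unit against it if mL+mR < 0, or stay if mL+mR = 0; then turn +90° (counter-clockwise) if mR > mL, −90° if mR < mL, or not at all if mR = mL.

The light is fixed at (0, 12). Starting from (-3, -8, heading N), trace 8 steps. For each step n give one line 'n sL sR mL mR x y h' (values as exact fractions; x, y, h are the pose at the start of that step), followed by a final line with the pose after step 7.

n=0: pose=(-3,-8,N); sL=2/17, sR=5/41; mL=-3/697, mR=-2/17; mL+mR=-5/41 → advance -1; mR−mL=-79/697 → turn -1·90°
n=1: pose=(-3,-9,E); sL=40/401, sR=8/97; mL=672/38897, mR=-40/401; mL+mR=-8/97 → advance -1; mR−mL=-4552/38897 → turn -1·90°
n=2: pose=(-4,-9,S); sL=20/269, sR=20/277; mL=160/74513, mR=-20/269; mL+mR=-20/277 → advance -1; mR−mL=-5700/74513 → turn -1·90°
n=3: pose=(-4,-8,W); sL=40/477, sR=40/397; mL=-3200/189369, mR=-40/477; mL+mR=-40/397 → advance -1; mR−mL=-12680/189369 → turn -1·90°
n=4: pose=(-3,-8,N); sL=2/17, sR=5/41; mL=-3/697, mR=-2/17; mL+mR=-5/41 → advance -1; mR−mL=-79/697 → turn -1·90°
n=5: pose=(-3,-9,E); sL=40/401, sR=8/97; mL=672/38897, mR=-40/401; mL+mR=-8/97 → advance -1; mR−mL=-4552/38897 → turn -1·90°
n=6: pose=(-4,-9,S); sL=20/269, sR=20/277; mL=160/74513, mR=-20/269; mL+mR=-20/277 → advance -1; mR−mL=-5700/74513 → turn -1·90°
n=7: pose=(-4,-8,W); sL=40/477, sR=40/397; mL=-3200/189369, mR=-40/477; mL+mR=-40/397 → advance -1; mR−mL=-12680/189369 → turn -1·90°

0 2/17 5/41 -3/697 -2/17 -3 -8 N
1 40/401 8/97 672/38897 -40/401 -3 -9 E
2 20/269 20/277 160/74513 -20/269 -4 -9 S
3 40/477 40/397 -3200/189369 -40/477 -4 -8 W
4 2/17 5/41 -3/697 -2/17 -3 -8 N
5 40/401 8/97 672/38897 -40/401 -3 -9 E
6 20/269 20/277 160/74513 -20/269 -4 -9 S
7 40/477 40/397 -3200/189369 -40/477 -4 -8 W
final -3 -8 N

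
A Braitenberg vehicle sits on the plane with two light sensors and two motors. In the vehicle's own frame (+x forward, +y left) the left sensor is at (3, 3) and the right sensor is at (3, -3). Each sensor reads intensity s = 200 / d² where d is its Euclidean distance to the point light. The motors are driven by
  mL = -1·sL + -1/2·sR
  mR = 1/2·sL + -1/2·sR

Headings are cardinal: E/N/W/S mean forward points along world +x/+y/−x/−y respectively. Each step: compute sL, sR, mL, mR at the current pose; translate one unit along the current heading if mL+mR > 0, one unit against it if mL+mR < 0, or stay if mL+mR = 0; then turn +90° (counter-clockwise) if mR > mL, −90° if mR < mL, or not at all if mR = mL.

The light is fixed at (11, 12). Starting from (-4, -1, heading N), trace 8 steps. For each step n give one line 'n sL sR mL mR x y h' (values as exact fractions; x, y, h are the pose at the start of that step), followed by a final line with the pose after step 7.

0 25/53 50/61 -2850/3233 -1125/6466 -4 -1 N
1 200/613 40/89 -30060/54557 -3360/54557 -4 -2 W
2 20/41 100/289 -7830/11849 840/11849 -3 -2 S
3 200/221 200/377 -7500/6409 1200/6409 -3 -1 E
4 25/53 50/61 -2850/3233 -1125/6466 -4 -1 N
5 200/613 40/89 -30060/54557 -3360/54557 -4 -2 W
6 20/41 100/289 -7830/11849 840/11849 -3 -2 S
7 200/221 200/377 -7500/6409 1200/6409 -3 -1 E
final -4 -1 N

n=0: pose=(-4,-1,N); sL=25/53, sR=50/61; mL=-2850/3233, mR=-1125/6466; mL+mR=-6825/6466 → advance -1; mR−mL=75/106 → turn +1·90°
n=1: pose=(-4,-2,W); sL=200/613, sR=40/89; mL=-30060/54557, mR=-3360/54557; mL+mR=-33420/54557 → advance -1; mR−mL=300/613 → turn +1·90°
n=2: pose=(-3,-2,S); sL=20/41, sR=100/289; mL=-7830/11849, mR=840/11849; mL+mR=-6990/11849 → advance -1; mR−mL=30/41 → turn +1·90°
n=3: pose=(-3,-1,E); sL=200/221, sR=200/377; mL=-7500/6409, mR=1200/6409; mL+mR=-6300/6409 → advance -1; mR−mL=300/221 → turn +1·90°
n=4: pose=(-4,-1,N); sL=25/53, sR=50/61; mL=-2850/3233, mR=-1125/6466; mL+mR=-6825/6466 → advance -1; mR−mL=75/106 → turn +1·90°
n=5: pose=(-4,-2,W); sL=200/613, sR=40/89; mL=-30060/54557, mR=-3360/54557; mL+mR=-33420/54557 → advance -1; mR−mL=300/613 → turn +1·90°
n=6: pose=(-3,-2,S); sL=20/41, sR=100/289; mL=-7830/11849, mR=840/11849; mL+mR=-6990/11849 → advance -1; mR−mL=30/41 → turn +1·90°
n=7: pose=(-3,-1,E); sL=200/221, sR=200/377; mL=-7500/6409, mR=1200/6409; mL+mR=-6300/6409 → advance -1; mR−mL=300/221 → turn +1·90°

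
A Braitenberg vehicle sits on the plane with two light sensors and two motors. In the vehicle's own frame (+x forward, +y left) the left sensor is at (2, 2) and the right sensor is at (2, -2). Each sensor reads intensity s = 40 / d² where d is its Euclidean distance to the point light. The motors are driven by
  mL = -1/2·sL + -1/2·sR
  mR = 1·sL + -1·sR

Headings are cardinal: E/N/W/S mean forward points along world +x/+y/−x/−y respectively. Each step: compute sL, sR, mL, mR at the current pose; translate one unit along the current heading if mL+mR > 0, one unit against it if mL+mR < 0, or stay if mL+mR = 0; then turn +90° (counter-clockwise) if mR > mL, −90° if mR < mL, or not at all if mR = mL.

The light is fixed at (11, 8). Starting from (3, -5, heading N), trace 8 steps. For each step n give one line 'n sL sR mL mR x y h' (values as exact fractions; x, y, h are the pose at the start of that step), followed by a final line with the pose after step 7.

0 40/221 40/157 -7560/34697 -2560/34697 3 -5 N
1 10/89 10/61 -750/5429 -280/5429 3 -6 W
2 40/281 40/337 -12360/94697 2240/94697 4 -6 S
3 20/73 4/25 -396/1825 208/1825 4 -5 E
4 40/221 40/157 -7560/34697 -2560/34697 3 -5 N
5 10/89 10/61 -750/5429 -280/5429 3 -6 W
6 40/281 40/337 -12360/94697 2240/94697 4 -6 S
7 20/73 4/25 -396/1825 208/1825 4 -5 E
final 3 -5 N

n=0: pose=(3,-5,N); sL=40/221, sR=40/157; mL=-7560/34697, mR=-2560/34697; mL+mR=-10120/34697 → advance -1; mR−mL=5000/34697 → turn +1·90°
n=1: pose=(3,-6,W); sL=10/89, sR=10/61; mL=-750/5429, mR=-280/5429; mL+mR=-1030/5429 → advance -1; mR−mL=470/5429 → turn +1·90°
n=2: pose=(4,-6,S); sL=40/281, sR=40/337; mL=-12360/94697, mR=2240/94697; mL+mR=-10120/94697 → advance -1; mR−mL=14600/94697 → turn +1·90°
n=3: pose=(4,-5,E); sL=20/73, sR=4/25; mL=-396/1825, mR=208/1825; mL+mR=-188/1825 → advance -1; mR−mL=604/1825 → turn +1·90°
n=4: pose=(3,-5,N); sL=40/221, sR=40/157; mL=-7560/34697, mR=-2560/34697; mL+mR=-10120/34697 → advance -1; mR−mL=5000/34697 → turn +1·90°
n=5: pose=(3,-6,W); sL=10/89, sR=10/61; mL=-750/5429, mR=-280/5429; mL+mR=-1030/5429 → advance -1; mR−mL=470/5429 → turn +1·90°
n=6: pose=(4,-6,S); sL=40/281, sR=40/337; mL=-12360/94697, mR=2240/94697; mL+mR=-10120/94697 → advance -1; mR−mL=14600/94697 → turn +1·90°
n=7: pose=(4,-5,E); sL=20/73, sR=4/25; mL=-396/1825, mR=208/1825; mL+mR=-188/1825 → advance -1; mR−mL=604/1825 → turn +1·90°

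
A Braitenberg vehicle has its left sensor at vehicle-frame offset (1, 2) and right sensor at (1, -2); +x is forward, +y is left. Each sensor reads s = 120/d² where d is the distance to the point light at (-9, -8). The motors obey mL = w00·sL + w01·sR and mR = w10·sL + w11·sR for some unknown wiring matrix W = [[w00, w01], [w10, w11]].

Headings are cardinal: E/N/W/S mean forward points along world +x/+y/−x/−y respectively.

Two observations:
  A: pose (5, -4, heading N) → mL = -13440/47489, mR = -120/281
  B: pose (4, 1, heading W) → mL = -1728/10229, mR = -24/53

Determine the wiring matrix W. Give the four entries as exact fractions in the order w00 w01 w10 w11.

-1 1 0 -1

obs A: pose=(5,-4,N) → sL=120/169, sR=120/281, mL=-13440/47489, mR=-120/281
obs B: pose=(4,1,W) → sL=120/193, sR=24/53, mL=-1728/10229, mR=-24/53
sensor matrix S = [[120/169, 120/281], [120/193, 24/53]]; det S = 27210240/485764981
solve [mL_A; mL_B] = S·[w00; w01] and [mR_A; mR_B] = S·[w10; w11]:
  w00 = -1, w01 = 1, w10 = 0, w11 = -1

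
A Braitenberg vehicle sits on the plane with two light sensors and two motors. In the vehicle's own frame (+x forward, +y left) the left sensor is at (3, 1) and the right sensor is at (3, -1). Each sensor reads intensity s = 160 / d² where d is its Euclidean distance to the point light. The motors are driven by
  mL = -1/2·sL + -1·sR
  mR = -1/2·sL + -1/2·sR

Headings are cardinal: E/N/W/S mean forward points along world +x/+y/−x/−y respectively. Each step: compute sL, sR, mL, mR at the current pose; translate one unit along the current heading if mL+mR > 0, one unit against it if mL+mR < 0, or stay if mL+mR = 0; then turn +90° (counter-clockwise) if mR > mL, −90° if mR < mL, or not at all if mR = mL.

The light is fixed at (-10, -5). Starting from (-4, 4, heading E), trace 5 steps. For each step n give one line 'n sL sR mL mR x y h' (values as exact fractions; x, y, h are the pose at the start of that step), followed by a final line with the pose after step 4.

0 160/181 32/29 -8112/5249 -5216/5249 -4 4 E
1 1 8/9 -25/18 -17/18 -5 4 N
2 160/53 32/17 -3056/901 -2208/901 -5 3 W
3 80/37 16/5 -792/185 -496/185 -4 3 S
4 160/181 32/29 -8112/5249 -5216/5249 -4 4 E
final -5 4 N

n=0: pose=(-4,4,E); sL=160/181, sR=32/29; mL=-8112/5249, mR=-5216/5249; mL+mR=-13328/5249 → advance -1; mR−mL=16/29 → turn +1·90°
n=1: pose=(-5,4,N); sL=1, sR=8/9; mL=-25/18, mR=-17/18; mL+mR=-7/3 → advance -1; mR−mL=4/9 → turn +1·90°
n=2: pose=(-5,3,W); sL=160/53, sR=32/17; mL=-3056/901, mR=-2208/901; mL+mR=-5264/901 → advance -1; mR−mL=16/17 → turn +1·90°
n=3: pose=(-4,3,S); sL=80/37, sR=16/5; mL=-792/185, mR=-496/185; mL+mR=-1288/185 → advance -1; mR−mL=8/5 → turn +1·90°
n=4: pose=(-4,4,E); sL=160/181, sR=32/29; mL=-8112/5249, mR=-5216/5249; mL+mR=-13328/5249 → advance -1; mR−mL=16/29 → turn +1·90°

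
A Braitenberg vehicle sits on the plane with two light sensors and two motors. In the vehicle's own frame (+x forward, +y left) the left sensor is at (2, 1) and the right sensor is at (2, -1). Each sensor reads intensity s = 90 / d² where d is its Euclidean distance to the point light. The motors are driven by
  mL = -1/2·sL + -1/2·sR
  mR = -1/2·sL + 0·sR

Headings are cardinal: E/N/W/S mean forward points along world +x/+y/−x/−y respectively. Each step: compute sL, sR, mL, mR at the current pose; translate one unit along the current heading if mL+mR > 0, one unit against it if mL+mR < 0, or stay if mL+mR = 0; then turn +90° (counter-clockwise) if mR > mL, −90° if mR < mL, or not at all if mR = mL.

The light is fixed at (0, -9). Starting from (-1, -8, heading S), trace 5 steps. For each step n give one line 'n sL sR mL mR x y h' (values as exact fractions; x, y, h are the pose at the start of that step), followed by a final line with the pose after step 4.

n=0: pose=(-1,-8,S); sL=90, sR=18; mL=-54, mR=-45; mL+mR=-99 → advance -1; mR−mL=9 → turn +1·90°
n=1: pose=(-1,-7,E); sL=9, sR=45; mL=-27, mR=-9/2; mL+mR=-63/2 → advance -1; mR−mL=45/2 → turn +1·90°
n=2: pose=(-2,-7,N); sL=18/5, sR=90/17; mL=-378/85, mR=-9/5; mL+mR=-531/85 → advance -1; mR−mL=45/17 → turn +1·90°
n=3: pose=(-2,-8,W); sL=45/8, sR=9/2; mL=-81/16, mR=-45/16; mL+mR=-63/8 → advance -1; mR−mL=9/4 → turn +1·90°
n=4: pose=(-1,-8,S); sL=90, sR=18; mL=-54, mR=-45; mL+mR=-99 → advance -1; mR−mL=9 → turn +1·90°

0 90 18 -54 -45 -1 -8 S
1 9 45 -27 -9/2 -1 -7 E
2 18/5 90/17 -378/85 -9/5 -2 -7 N
3 45/8 9/2 -81/16 -45/16 -2 -8 W
4 90 18 -54 -45 -1 -8 S
final -1 -7 E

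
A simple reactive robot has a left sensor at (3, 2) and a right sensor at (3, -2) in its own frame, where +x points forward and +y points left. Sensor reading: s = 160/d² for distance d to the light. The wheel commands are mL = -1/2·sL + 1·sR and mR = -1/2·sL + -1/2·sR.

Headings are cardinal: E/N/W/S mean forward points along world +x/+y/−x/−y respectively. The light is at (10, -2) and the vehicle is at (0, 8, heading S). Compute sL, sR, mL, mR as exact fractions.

left sensor world pos  = (2, 5); dL² = 113
right sensor world pos = (-2, 5); dR² = 193
sL = 160/113 = 160/113
sR = 160/193 = 160/193
mL = -1/2·sL + 1·sR = 2640/21809
mR = -1/2·sL + -1/2·sR = -24480/21809

160/113 160/193 2640/21809 -24480/21809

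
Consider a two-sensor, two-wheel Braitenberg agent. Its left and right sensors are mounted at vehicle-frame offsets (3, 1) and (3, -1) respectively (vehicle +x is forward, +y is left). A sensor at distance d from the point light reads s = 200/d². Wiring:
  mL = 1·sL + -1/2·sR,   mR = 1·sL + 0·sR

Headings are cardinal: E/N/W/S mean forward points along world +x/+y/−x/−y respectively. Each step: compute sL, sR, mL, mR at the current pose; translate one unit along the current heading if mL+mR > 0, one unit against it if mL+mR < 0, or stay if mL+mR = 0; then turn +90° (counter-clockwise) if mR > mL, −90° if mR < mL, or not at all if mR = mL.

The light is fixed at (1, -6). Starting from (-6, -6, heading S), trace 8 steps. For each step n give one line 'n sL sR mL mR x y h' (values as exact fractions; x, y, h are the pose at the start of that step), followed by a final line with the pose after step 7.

n=0: pose=(-6,-6,S); sL=40/9, sR=200/73; mL=2020/657, mR=40/9; mL+mR=4940/657 → advance +1; mR−mL=100/73 → turn +1·90°
n=1: pose=(-6,-7,E); sL=25/2, sR=10; mL=15/2, mR=25/2; mL+mR=20 → advance +1; mR−mL=5 → turn +1·90°
n=2: pose=(-5,-7,N); sL=200/53, sR=200/29; mL=500/1537, mR=200/53; mL+mR=6300/1537 → advance +1; mR−mL=100/29 → turn +1·90°
n=3: pose=(-5,-6,W); sL=100/41, sR=100/41; mL=50/41, mR=100/41; mL+mR=150/41 → advance +1; mR−mL=50/41 → turn +1·90°
n=4: pose=(-6,-6,S); sL=40/9, sR=200/73; mL=2020/657, mR=40/9; mL+mR=4940/657 → advance +1; mR−mL=100/73 → turn +1·90°
n=5: pose=(-6,-7,E); sL=25/2, sR=10; mL=15/2, mR=25/2; mL+mR=20 → advance +1; mR−mL=5 → turn +1·90°
n=6: pose=(-5,-7,N); sL=200/53, sR=200/29; mL=500/1537, mR=200/53; mL+mR=6300/1537 → advance +1; mR−mL=100/29 → turn +1·90°
n=7: pose=(-5,-6,W); sL=100/41, sR=100/41; mL=50/41, mR=100/41; mL+mR=150/41 → advance +1; mR−mL=50/41 → turn +1·90°

0 40/9 200/73 2020/657 40/9 -6 -6 S
1 25/2 10 15/2 25/2 -6 -7 E
2 200/53 200/29 500/1537 200/53 -5 -7 N
3 100/41 100/41 50/41 100/41 -5 -6 W
4 40/9 200/73 2020/657 40/9 -6 -6 S
5 25/2 10 15/2 25/2 -6 -7 E
6 200/53 200/29 500/1537 200/53 -5 -7 N
7 100/41 100/41 50/41 100/41 -5 -6 W
final -6 -6 S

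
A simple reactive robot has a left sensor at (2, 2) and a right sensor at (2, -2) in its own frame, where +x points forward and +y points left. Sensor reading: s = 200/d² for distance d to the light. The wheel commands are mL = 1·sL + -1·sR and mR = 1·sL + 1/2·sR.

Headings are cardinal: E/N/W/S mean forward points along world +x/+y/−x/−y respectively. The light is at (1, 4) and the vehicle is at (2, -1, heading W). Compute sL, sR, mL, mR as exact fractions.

4 20 -16 14

left sensor world pos  = (0, -3); dL² = 50
right sensor world pos = (0, 1); dR² = 10
sL = 200/50 = 4
sR = 200/10 = 20
mL = 1·sL + -1·sR = -16
mR = 1·sL + 1/2·sR = 14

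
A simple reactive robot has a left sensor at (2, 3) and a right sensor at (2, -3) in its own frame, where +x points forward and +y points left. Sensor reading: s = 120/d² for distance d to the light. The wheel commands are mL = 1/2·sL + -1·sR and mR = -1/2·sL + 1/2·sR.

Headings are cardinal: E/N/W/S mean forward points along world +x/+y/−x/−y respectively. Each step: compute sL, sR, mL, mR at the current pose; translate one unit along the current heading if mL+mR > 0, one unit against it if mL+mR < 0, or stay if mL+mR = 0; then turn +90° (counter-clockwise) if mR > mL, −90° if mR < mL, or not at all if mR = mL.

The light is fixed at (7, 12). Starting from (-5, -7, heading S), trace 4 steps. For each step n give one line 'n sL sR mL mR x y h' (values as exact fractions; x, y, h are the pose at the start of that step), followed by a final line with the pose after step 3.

n=0: pose=(-5,-7,S); sL=20/87, sR=20/111; mL=-70/1073, mR=-80/3219; mL+mR=-10/111 → advance -1; mR−mL=130/3219 → turn +1·90°
n=1: pose=(-5,-6,E); sL=24/65, sR=120/541; mL=-1308/35165, mR=-2592/35165; mL+mR=-60/541 → advance -1; mR−mL=-1284/35165 → turn -1·90°
n=2: pose=(-6,-6,S); sL=6/25, sR=15/82; mL=-129/2050, mR=-117/4100; mL+mR=-15/164 → advance -1; mR−mL=141/4100 → turn +1·90°
n=3: pose=(-6,-5,E); sL=120/317, sR=120/521; mL=-6780/165157, mR=-12240/165157; mL+mR=-60/521 → advance -1; mR−mL=-5460/165157 → turn -1·90°

0 20/87 20/111 -70/1073 -80/3219 -5 -7 S
1 24/65 120/541 -1308/35165 -2592/35165 -5 -6 E
2 6/25 15/82 -129/2050 -117/4100 -6 -6 S
3 120/317 120/521 -6780/165157 -12240/165157 -6 -5 E
final -7 -5 S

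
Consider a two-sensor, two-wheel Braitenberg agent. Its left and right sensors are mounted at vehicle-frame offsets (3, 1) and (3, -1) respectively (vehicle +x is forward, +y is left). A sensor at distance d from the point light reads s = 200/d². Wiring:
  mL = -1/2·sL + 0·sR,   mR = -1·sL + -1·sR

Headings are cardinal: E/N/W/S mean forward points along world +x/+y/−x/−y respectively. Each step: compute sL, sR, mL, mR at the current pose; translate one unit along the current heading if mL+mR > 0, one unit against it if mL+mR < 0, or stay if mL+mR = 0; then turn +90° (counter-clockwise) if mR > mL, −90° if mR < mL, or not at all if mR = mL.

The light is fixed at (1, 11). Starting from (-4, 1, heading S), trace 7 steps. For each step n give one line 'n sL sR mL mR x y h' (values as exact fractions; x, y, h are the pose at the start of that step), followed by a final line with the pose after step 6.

0 40/37 40/41 -20/37 -3120/1517 -4 1 S
1 50/41 25/16 -25/41 -1825/656 -4 2 W
2 200/61 40/9 -100/61 -4240/549 -3 2 N
3 100/41 100/61 -50/41 -10200/2501 -3 1 E
4 40/37 40/41 -20/37 -3120/1517 -4 1 S
5 50/41 25/16 -25/41 -1825/656 -4 2 W
6 200/61 40/9 -100/61 -4240/549 -3 2 N
final -3 1 E

n=0: pose=(-4,1,S); sL=40/37, sR=40/41; mL=-20/37, mR=-3120/1517; mL+mR=-3940/1517 → advance -1; mR−mL=-2300/1517 → turn -1·90°
n=1: pose=(-4,2,W); sL=50/41, sR=25/16; mL=-25/41, mR=-1825/656; mL+mR=-2225/656 → advance -1; mR−mL=-1425/656 → turn -1·90°
n=2: pose=(-3,2,N); sL=200/61, sR=40/9; mL=-100/61, mR=-4240/549; mL+mR=-5140/549 → advance -1; mR−mL=-3340/549 → turn -1·90°
n=3: pose=(-3,1,E); sL=100/41, sR=100/61; mL=-50/41, mR=-10200/2501; mL+mR=-13250/2501 → advance -1; mR−mL=-7150/2501 → turn -1·90°
n=4: pose=(-4,1,S); sL=40/37, sR=40/41; mL=-20/37, mR=-3120/1517; mL+mR=-3940/1517 → advance -1; mR−mL=-2300/1517 → turn -1·90°
n=5: pose=(-4,2,W); sL=50/41, sR=25/16; mL=-25/41, mR=-1825/656; mL+mR=-2225/656 → advance -1; mR−mL=-1425/656 → turn -1·90°
n=6: pose=(-3,2,N); sL=200/61, sR=40/9; mL=-100/61, mR=-4240/549; mL+mR=-5140/549 → advance -1; mR−mL=-3340/549 → turn -1·90°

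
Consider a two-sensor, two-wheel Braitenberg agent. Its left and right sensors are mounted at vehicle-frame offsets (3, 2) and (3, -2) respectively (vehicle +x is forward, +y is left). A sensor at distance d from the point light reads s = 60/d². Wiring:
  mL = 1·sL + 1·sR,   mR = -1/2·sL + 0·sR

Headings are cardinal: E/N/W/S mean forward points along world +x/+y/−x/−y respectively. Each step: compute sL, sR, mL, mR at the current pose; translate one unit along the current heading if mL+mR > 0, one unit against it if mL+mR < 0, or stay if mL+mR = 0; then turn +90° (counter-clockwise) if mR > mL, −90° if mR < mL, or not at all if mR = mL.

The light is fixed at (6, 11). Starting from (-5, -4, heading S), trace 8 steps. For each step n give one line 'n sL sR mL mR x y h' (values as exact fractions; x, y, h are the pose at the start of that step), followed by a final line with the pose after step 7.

0 4/27 60/493 3592/13311 -2/27 -5 -4 S
1 3/26 15/98 171/637 -3/52 -5 -5 W
2 12/73 60/269 7608/19637 -6/73 -6 -5 N
3 6/25 6/37 372/925 -3/25 -6 -4 E
4 4/27 60/493 3592/13311 -2/27 -5 -4 S
5 3/26 15/98 171/637 -3/52 -5 -5 W
6 12/73 60/269 7608/19637 -6/73 -6 -5 N
7 6/25 6/37 372/925 -3/25 -6 -4 E
final -5 -4 S

n=0: pose=(-5,-4,S); sL=4/27, sR=60/493; mL=3592/13311, mR=-2/27; mL+mR=2606/13311 → advance +1; mR−mL=-1526/4437 → turn -1·90°
n=1: pose=(-5,-5,W); sL=3/26, sR=15/98; mL=171/637, mR=-3/52; mL+mR=537/2548 → advance +1; mR−mL=-831/2548 → turn -1·90°
n=2: pose=(-6,-5,N); sL=12/73, sR=60/269; mL=7608/19637, mR=-6/73; mL+mR=5994/19637 → advance +1; mR−mL=-9222/19637 → turn -1·90°
n=3: pose=(-6,-4,E); sL=6/25, sR=6/37; mL=372/925, mR=-3/25; mL+mR=261/925 → advance +1; mR−mL=-483/925 → turn -1·90°
n=4: pose=(-5,-4,S); sL=4/27, sR=60/493; mL=3592/13311, mR=-2/27; mL+mR=2606/13311 → advance +1; mR−mL=-1526/4437 → turn -1·90°
n=5: pose=(-5,-5,W); sL=3/26, sR=15/98; mL=171/637, mR=-3/52; mL+mR=537/2548 → advance +1; mR−mL=-831/2548 → turn -1·90°
n=6: pose=(-6,-5,N); sL=12/73, sR=60/269; mL=7608/19637, mR=-6/73; mL+mR=5994/19637 → advance +1; mR−mL=-9222/19637 → turn -1·90°
n=7: pose=(-6,-4,E); sL=6/25, sR=6/37; mL=372/925, mR=-3/25; mL+mR=261/925 → advance +1; mR−mL=-483/925 → turn -1·90°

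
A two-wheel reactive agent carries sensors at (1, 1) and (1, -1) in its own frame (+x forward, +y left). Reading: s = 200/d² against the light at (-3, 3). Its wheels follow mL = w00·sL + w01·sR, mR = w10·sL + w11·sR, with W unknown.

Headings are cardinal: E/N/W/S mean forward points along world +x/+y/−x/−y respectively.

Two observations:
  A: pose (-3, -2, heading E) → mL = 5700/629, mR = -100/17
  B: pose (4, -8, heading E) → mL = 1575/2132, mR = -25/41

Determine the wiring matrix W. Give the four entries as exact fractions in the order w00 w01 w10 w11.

1 -1/2 -1/2 0

obs A: pose=(-3,-2,E) → sL=200/17, sR=200/37, mL=5700/629, mR=-100/17
obs B: pose=(4,-8,E) → sL=50/41, sR=25/26, mL=1575/2132, mR=-25/41
sensor matrix S = [[200/17, 200/37], [50/41, 25/26]]; det S = 1582500/335257
solve [mL_A; mL_B] = S·[w00; w01] and [mR_A; mR_B] = S·[w10; w11]:
  w00 = 1, w01 = -1/2, w10 = -1/2, w11 = 0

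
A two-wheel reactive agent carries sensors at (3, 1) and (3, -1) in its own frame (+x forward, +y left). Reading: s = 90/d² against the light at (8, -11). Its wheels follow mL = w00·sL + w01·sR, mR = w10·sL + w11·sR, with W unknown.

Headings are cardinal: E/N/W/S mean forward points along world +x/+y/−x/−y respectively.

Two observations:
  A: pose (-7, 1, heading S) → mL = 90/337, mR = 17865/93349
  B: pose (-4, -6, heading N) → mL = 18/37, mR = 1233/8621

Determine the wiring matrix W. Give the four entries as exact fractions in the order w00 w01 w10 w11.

0 1 1 -1/2

obs A: pose=(-7,1,S) → sL=90/277, sR=90/337, mL=90/337, mR=17865/93349
obs B: pose=(-4,-6,N) → sL=90/233, sR=18/37, mL=18/37, mR=1233/8621
sensor matrix S = [[90/277, 90/337], [90/233, 18/37]]; det S = 44187120/804761729
solve [mL_A; mL_B] = S·[w00; w01] and [mR_A; mR_B] = S·[w10; w11]:
  w00 = 0, w01 = 1, w10 = 1, w11 = -1/2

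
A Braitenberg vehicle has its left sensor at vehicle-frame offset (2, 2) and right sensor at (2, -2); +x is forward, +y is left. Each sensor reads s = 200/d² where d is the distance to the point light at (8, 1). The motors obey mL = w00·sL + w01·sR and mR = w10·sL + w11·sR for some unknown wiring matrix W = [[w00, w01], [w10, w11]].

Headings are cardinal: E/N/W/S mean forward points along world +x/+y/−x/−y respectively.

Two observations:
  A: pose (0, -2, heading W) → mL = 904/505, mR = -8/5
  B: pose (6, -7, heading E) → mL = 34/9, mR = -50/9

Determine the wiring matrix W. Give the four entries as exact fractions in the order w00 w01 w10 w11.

obs A: pose=(0,-2,W) → sL=8/5, sR=200/101, mL=904/505, mR=-8/5
obs B: pose=(6,-7,E) → sL=50/9, sR=2, mL=34/9, mR=-50/9
sensor matrix S = [[8/5, 200/101], [50/9, 2]]; det S = -35456/4545
solve [mL_A; mL_B] = S·[w00; w01] and [mR_A; mR_B] = S·[w10; w11]:
  w00 = 1/2, w01 = 1/2, w10 = -1, w11 = 0

1/2 1/2 -1 0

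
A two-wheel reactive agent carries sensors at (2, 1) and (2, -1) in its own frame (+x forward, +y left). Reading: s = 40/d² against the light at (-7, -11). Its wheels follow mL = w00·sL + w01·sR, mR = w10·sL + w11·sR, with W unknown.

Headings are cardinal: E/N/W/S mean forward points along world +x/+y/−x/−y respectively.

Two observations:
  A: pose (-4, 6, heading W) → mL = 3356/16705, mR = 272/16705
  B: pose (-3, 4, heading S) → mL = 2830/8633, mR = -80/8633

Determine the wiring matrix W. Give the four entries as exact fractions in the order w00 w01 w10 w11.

1/2 1 1/2 -1/2

obs A: pose=(-4,6,W) → sL=40/257, sR=8/65, mL=3356/16705, mR=272/16705
obs B: pose=(-3,4,S) → sL=20/97, sR=20/89, mL=2830/8633, mR=-80/8633
sensor matrix S = [[40/257, 8/65], [20/97, 20/89]]; det S = 276864/28842853
solve [mL_A; mL_B] = S·[w00; w01] and [mR_A; mR_B] = S·[w10; w11]:
  w00 = 1/2, w01 = 1, w10 = 1/2, w11 = -1/2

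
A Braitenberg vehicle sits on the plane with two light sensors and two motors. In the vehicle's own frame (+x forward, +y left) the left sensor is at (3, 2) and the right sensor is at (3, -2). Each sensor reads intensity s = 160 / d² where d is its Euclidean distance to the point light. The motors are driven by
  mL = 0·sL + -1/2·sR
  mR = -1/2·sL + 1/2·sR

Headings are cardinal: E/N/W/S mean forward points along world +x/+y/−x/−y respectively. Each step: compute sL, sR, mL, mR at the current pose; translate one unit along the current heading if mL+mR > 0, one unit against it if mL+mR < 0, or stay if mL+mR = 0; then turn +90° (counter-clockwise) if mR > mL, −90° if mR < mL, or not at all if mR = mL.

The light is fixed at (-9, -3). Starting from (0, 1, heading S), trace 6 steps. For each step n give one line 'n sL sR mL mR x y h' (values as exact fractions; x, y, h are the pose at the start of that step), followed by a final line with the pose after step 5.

n=0: pose=(0,1,S); sL=80/61, sR=16/5; mL=-8/5, mR=288/305; mL+mR=-40/61 → advance -1; mR−mL=776/305 → turn +1·90°
n=1: pose=(0,2,E); sL=160/193, sR=160/153; mL=-80/153, mR=3200/29529; mL+mR=-80/193 → advance -1; mR−mL=18640/29529 → turn +1·90°
n=2: pose=(-1,2,N); sL=8/5, sR=40/41; mL=-20/41, mR=-64/205; mL+mR=-4/5 → advance -1; mR−mL=36/205 → turn +1·90°
n=3: pose=(-1,1,W); sL=160/29, sR=160/61; mL=-80/61, mR=-2560/1769; mL+mR=-80/29 → advance -1; mR−mL=-240/1769 → turn -1·90°
n=4: pose=(0,1,N); sL=80/49, sR=16/17; mL=-8/17, mR=-288/833; mL+mR=-40/49 → advance -1; mR−mL=104/833 → turn +1·90°
n=5: pose=(0,0,W); sL=160/37, sR=160/61; mL=-80/61, mR=-1920/2257; mL+mR=-80/37 → advance -1; mR−mL=1040/2257 → turn +1·90°

0 80/61 16/5 -8/5 288/305 0 1 S
1 160/193 160/153 -80/153 3200/29529 0 2 E
2 8/5 40/41 -20/41 -64/205 -1 2 N
3 160/29 160/61 -80/61 -2560/1769 -1 1 W
4 80/49 16/17 -8/17 -288/833 0 1 N
5 160/37 160/61 -80/61 -1920/2257 0 0 W
final 1 0 S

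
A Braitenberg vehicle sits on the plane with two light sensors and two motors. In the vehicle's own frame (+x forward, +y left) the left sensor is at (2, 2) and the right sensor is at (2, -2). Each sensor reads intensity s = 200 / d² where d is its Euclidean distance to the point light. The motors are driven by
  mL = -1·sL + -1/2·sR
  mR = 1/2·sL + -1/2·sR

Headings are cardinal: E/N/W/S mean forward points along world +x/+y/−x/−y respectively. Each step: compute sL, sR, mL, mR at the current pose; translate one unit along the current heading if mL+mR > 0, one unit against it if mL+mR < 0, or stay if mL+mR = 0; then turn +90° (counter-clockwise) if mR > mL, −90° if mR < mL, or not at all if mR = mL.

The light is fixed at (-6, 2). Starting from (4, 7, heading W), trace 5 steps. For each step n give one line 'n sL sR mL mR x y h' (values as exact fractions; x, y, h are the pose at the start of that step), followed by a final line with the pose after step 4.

n=0: pose=(4,7,W); sL=200/73, sR=200/113; mL=-29900/8249, mR=4000/8249; mL+mR=-25900/8249 → advance -1; mR−mL=300/73 → turn +1·90°
n=1: pose=(5,7,S); sL=100/89, sR=20/9; mL=-1790/801, mR=-440/801; mL+mR=-2230/801 → advance -1; mR−mL=150/89 → turn +1·90°
n=2: pose=(5,8,E); sL=200/233, sR=40/37; mL=-12060/8621, mR=-960/8621; mL+mR=-13020/8621 → advance -1; mR−mL=300/233 → turn +1·90°
n=3: pose=(4,8,N); sL=25/16, sR=25/26; mL=-425/208, mR=125/416; mL+mR=-725/416 → advance -1; mR−mL=75/32 → turn +1·90°
n=4: pose=(4,7,W); sL=200/73, sR=200/113; mL=-29900/8249, mR=4000/8249; mL+mR=-25900/8249 → advance -1; mR−mL=300/73 → turn +1·90°

0 200/73 200/113 -29900/8249 4000/8249 4 7 W
1 100/89 20/9 -1790/801 -440/801 5 7 S
2 200/233 40/37 -12060/8621 -960/8621 5 8 E
3 25/16 25/26 -425/208 125/416 4 8 N
4 200/73 200/113 -29900/8249 4000/8249 4 7 W
final 5 7 S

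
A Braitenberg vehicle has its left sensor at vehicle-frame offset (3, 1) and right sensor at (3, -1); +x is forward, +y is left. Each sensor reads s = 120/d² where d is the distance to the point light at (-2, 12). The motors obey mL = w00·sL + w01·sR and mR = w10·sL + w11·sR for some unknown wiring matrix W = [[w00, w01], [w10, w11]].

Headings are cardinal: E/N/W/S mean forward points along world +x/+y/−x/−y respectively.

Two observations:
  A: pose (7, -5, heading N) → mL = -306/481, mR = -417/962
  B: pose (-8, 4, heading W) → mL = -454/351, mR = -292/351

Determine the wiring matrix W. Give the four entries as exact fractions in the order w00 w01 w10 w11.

-1/2 -1 -1/2 -1/2

obs A: pose=(7,-5,N) → sL=6/13, sR=15/37, mL=-306/481, mR=-417/962
obs B: pose=(-8,4,W) → sL=20/27, sR=12/13, mL=-454/351, mR=-292/351
sensor matrix S = [[6/13, 15/37], [20/27, 12/13]]; det S = 7076/56277
solve [mL_A; mL_B] = S·[w00; w01] and [mR_A; mR_B] = S·[w10; w11]:
  w00 = -1/2, w01 = -1, w10 = -1/2, w11 = -1/2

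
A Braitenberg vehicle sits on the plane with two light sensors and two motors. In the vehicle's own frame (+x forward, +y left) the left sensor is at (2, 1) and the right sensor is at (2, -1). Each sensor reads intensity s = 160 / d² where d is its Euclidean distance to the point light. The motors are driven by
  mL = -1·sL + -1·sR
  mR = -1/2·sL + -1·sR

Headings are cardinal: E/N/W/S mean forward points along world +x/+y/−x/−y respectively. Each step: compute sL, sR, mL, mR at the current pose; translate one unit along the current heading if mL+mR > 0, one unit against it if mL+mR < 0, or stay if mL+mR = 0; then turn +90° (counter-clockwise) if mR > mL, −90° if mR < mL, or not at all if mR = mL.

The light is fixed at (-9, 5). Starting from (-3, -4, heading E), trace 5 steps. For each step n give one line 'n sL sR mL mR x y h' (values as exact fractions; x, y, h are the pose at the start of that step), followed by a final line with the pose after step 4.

n=0: pose=(-3,-4,E); sL=5/4, sR=40/41; mL=-365/164, mR=-525/328; mL+mR=-1255/328 → advance -1; mR−mL=5/8 → turn +1·90°
n=1: pose=(-4,-4,N); sL=32/13, sR=32/17; mL=-960/221, mR=-688/221; mL+mR=-1648/221 → advance -1; mR−mL=16/13 → turn +1·90°
n=2: pose=(-4,-5,W); sL=16/13, sR=16/9; mL=-352/117, mR=-280/117; mL+mR=-632/117 → advance -1; mR−mL=8/13 → turn +1·90°
n=3: pose=(-3,-5,S); sL=160/193, sR=160/169; mL=-57920/32617, mR=-44400/32617; mL+mR=-102320/32617 → advance -1; mR−mL=80/193 → turn +1·90°
n=4: pose=(-3,-4,E); sL=5/4, sR=40/41; mL=-365/164, mR=-525/328; mL+mR=-1255/328 → advance -1; mR−mL=5/8 → turn +1·90°

0 5/4 40/41 -365/164 -525/328 -3 -4 E
1 32/13 32/17 -960/221 -688/221 -4 -4 N
2 16/13 16/9 -352/117 -280/117 -4 -5 W
3 160/193 160/169 -57920/32617 -44400/32617 -3 -5 S
4 5/4 40/41 -365/164 -525/328 -3 -4 E
final -4 -4 N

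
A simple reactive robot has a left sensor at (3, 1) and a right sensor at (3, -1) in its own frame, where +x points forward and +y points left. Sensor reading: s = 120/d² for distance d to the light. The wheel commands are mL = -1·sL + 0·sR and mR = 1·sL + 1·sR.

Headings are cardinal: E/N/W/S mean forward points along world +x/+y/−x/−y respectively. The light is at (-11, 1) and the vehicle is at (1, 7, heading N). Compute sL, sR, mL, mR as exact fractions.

left sensor world pos  = (0, 10); dL² = 202
right sensor world pos = (2, 10); dR² = 250
sL = 120/202 = 60/101
sR = 120/250 = 12/25
mL = -1·sL + 0·sR = -60/101
mR = 1·sL + 1·sR = 2712/2525

60/101 12/25 -60/101 2712/2525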